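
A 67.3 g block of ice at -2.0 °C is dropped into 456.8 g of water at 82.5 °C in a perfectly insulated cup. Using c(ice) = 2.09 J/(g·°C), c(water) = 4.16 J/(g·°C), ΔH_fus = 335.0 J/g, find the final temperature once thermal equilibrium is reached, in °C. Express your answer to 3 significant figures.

T_f = 61.4 °C

Heat to bring ice to 0 °C and melt it: q₁ = 67.3×2.09×2.0 + 67.3×335.0 = 22827 J
Heat the water can supply cooling to 0 °C: 456.8×4.16×82.5 = 156774 J > q₁, so all ice melts.
Energy balance: 456.8×4.16×(82.5 − T) = 22827 + 67.3×4.16×(T − 0)
1900.288(82.5 − T) = 22827 + 279.968 T
156774 − 22827 = 2180.256 T
T = 133947 / 2180.256 = 61.44 °C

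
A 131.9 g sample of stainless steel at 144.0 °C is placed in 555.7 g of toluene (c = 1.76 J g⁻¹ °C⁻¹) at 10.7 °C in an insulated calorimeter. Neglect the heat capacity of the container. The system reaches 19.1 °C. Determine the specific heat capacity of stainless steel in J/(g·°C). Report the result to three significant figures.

q_gained = (555.7 × 1.76) × (19.1 − 10.7) = 8215 J
q_lost = 131.9 × c × (144.0 − 19.1) = 16474.31 c
Set equal: c = 8215 / 16474.31 = 0.499 J/(g·°C)

c = 0.499 J/(g·°C)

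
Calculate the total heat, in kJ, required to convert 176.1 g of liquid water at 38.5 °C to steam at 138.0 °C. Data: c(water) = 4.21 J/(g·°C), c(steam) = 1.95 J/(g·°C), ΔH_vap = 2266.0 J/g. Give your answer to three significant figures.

q1 (heat water 38.5→100.0 °C): 176.1 × 4.21 × 61.5 = 45595 J
q2 (vaporize at 100 °C): 176.1 × 2266.0 = 399043 J
q3 (heat steam 100.0→138.0 °C): 176.1 × 1.95 × 38.0 = 13049 J
Total: 45595 + 399043 + 13049 = 457687 J = 458 kJ

q = 458 kJ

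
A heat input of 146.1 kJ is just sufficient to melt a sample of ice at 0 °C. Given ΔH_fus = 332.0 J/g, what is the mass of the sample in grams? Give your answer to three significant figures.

m = 440 g

m = q / ΔH_fus = 146100 J / 332.0 J/g = 440 g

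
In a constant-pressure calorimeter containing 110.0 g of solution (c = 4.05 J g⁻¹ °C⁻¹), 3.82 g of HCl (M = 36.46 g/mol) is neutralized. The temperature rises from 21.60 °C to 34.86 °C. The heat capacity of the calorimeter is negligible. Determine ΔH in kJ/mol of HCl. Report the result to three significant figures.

|ΔT| = |34.86 − 21.60| = 13.26 °C
|q_surr| = (110.0 × 4.05) × 13.26 = 445.5 × 13.26 = 5907 J
n(HCl) = 3.82 / 36.46 = 0.1048 mol
Temperature rose, so q_rxn = −|q_surr| = -5.907 kJ
ΔH = q_rxn / n = -56.36 kJ/mol

ΔH = -56.4 kJ/mol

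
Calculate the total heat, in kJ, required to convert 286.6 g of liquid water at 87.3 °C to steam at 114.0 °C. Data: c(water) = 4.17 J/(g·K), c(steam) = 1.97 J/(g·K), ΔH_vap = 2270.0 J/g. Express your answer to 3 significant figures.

q1 (heat water 87.3→100.0 °C): 286.6 × 4.17 × 12.7 = 15178 J
q2 (vaporize at 100 °C): 286.6 × 2270.0 = 650582 J
q3 (heat steam 100.0→114.0 °C): 286.6 × 1.97 × 14.0 = 7904 J
Total: 15178 + 650582 + 7904 = 673664 J = 674 kJ

q = 674 kJ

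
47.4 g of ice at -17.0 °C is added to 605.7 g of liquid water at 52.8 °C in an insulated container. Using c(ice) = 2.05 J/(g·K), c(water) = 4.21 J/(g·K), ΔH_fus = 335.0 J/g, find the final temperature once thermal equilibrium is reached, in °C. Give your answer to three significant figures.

Heat to bring ice to 0 °C and melt it: q₁ = 47.4×2.05×17.0 + 47.4×335.0 = 17531 J
Heat the water can supply cooling to 0 °C: 605.7×4.21×52.8 = 134640 J > q₁, so all ice melts.
Energy balance: 605.7×4.21×(52.8 − T) = 17531 + 47.4×4.21×(T − 0)
2549.997(52.8 − T) = 17531 + 199.554 T
134640 − 17531 = 2749.551 T
T = 117109 / 2749.551 = 42.59 °C

T_f = 42.6 °C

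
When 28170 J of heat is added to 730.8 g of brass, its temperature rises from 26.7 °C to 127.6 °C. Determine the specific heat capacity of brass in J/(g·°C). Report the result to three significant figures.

c = q / (m ΔT) = 28170 / (730.8 × 100.9)
c = 28170 / 73737.72 = 0.382 J/(g·°C)

c = 0.382 J/(g·°C)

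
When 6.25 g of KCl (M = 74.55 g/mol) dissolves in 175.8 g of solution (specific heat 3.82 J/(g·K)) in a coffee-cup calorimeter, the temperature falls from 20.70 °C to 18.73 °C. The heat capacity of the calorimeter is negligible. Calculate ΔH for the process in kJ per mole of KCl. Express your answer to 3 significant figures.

|ΔT| = |18.73 − 20.70| = 1.97 °C
|q_surr| = (175.8 × 3.82) × 1.97 = 671.556 × 1.97 = 1323 J
n(KCl) = 6.25 / 74.55 = 0.08384 mol
Temperature fell, so q_rxn = +|q_surr| = 1.323 kJ
ΔH = q_rxn / n = 15.78 kJ/mol

ΔH = 15.8 kJ/mol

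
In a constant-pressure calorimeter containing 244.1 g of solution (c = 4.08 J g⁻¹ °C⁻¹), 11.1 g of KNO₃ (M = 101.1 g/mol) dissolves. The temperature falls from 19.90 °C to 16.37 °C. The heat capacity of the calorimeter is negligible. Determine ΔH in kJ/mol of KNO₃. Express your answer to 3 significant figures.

ΔH = 32.0 kJ/mol

|ΔT| = |16.37 − 19.90| = 3.53 °C
|q_surr| = (244.1 × 4.08) × 3.53 = 995.928 × 3.53 = 3516 J
n(KNO₃) = 11.1 / 101.1 = 0.1098 mol
Temperature fell, so q_rxn = +|q_surr| = 3.516 kJ
ΔH = q_rxn / n = 32.02 kJ/mol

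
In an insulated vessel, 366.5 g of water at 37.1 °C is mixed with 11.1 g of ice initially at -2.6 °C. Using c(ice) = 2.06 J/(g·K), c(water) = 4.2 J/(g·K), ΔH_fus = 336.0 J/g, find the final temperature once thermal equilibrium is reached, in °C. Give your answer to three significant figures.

Heat to bring ice to 0 °C and melt it: q₁ = 11.1×2.06×2.6 + 11.1×336.0 = 3789.1 J
Heat the water can supply cooling to 0 °C: 366.5×4.2×37.1 = 57108.0 J > q₁, so all ice melts.
Energy balance: 366.5×4.2×(37.1 − T) = 3789.1 + 11.1×4.2×(T − 0)
1539.3(37.1 − T) = 3789.1 + 46.62 T
57108.0 − 3789.1 = 1585.92 T
T = 53318.9 / 1585.92 = 33.62 °C

T_f = 33.6 °C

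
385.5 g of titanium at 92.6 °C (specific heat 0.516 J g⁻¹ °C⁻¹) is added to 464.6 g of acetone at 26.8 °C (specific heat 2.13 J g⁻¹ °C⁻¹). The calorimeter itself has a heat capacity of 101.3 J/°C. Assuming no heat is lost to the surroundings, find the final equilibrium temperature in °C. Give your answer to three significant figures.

Heat lost by titanium = heat gained by acetone + calorimeter.
(385.5)(0.516)(92.6 − T) = [(464.6)(2.13) + 101.3](T − 26.8)
198.918 (92.6 − T) = 1090.898 (T − 26.8)
18420 − 198.918 T = 1090.898 T − 29236
47656 = 1289.816 T
T = 36.948 °C

T_f = 36.9 °C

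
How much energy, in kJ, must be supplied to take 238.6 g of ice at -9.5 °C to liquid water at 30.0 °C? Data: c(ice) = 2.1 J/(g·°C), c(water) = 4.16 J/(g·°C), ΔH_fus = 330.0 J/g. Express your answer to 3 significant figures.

q = 113 kJ

q1 (heat ice -9.5→0.0 °C): 238.6 × 2.1 × 9.5 = 4760 J
q2 (melt at 0 °C): 238.6 × 330.0 = 78738 J
q3 (heat water 0.0→30.0 °C): 238.6 × 4.16 × 30.0 = 29777 J
Total: 4760 + 78738 + 29777 = 113275 J = 113 kJ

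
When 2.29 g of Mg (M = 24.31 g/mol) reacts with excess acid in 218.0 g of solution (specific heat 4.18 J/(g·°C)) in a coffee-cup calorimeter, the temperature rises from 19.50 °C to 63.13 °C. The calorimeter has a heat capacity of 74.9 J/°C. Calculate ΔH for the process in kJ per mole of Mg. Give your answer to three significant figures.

ΔH = -457 kJ/mol

|ΔT| = |63.13 − 19.50| = 43.63 °C
|q_surr| = (218.0 × 4.18 + 74.9) × 43.63 = 986.14 × 43.63 = 43030 J
n(Mg) = 2.29 / 24.31 = 0.09420 mol
Temperature rose, so q_rxn = −|q_surr| = -43.03 kJ
ΔH = q_rxn / n = -456.8 kJ/mol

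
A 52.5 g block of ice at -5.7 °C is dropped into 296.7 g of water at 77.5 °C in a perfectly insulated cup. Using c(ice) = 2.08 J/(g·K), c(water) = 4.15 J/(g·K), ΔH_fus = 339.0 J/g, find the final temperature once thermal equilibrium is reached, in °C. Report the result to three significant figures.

T_f = 53.1 °C

Heat to bring ice to 0 °C and melt it: q₁ = 52.5×2.08×5.7 + 52.5×339.0 = 18420 J
Heat the water can supply cooling to 0 °C: 296.7×4.15×77.5 = 95426.1 J > q₁, so all ice melts.
Energy balance: 296.7×4.15×(77.5 − T) = 18420 + 52.5×4.15×(T − 0)
1231.305(77.5 − T) = 18420 + 217.875 T
95426.1 − 18420 = 1449.180 T
T = 77006.1 / 1449.180 = 53.14 °C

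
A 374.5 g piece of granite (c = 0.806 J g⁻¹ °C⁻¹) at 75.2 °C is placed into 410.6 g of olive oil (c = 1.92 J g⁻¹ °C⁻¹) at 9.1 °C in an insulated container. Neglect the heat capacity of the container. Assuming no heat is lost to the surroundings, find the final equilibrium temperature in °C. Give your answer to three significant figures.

T_f = 27.4 °C

Heat lost by granite = heat gained by olive oil.
(374.5)(0.806)(75.2 − T) = (410.6)(1.92)(T − 9.1)
301.847 (75.2 − T) = 788.352 (T − 9.1)
22699 − 301.847 T = 788.352 T − 7174.0
29873.0 = 1090.199 T
T = 27.40 °C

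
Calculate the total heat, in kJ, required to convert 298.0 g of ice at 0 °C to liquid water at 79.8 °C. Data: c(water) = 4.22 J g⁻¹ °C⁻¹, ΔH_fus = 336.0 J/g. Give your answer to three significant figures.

q1 (melt at 0 °C): 298.0 × 336.0 = 100128 J
q2 (heat water 0.0→79.8 °C): 298.0 × 4.22 × 79.8 = 100353 J
Total: 100128 + 100353 = 200481 J = 200 kJ

q = 200 kJ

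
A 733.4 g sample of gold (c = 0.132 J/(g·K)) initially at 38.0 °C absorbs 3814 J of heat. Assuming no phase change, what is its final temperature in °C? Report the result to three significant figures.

T_f = 77.4 °C

ΔT = q / (m c) = 3814 / (733.4 × 0.132) = 39.40 °C
T_f = 38.0 + 39.40 = 77.40 °C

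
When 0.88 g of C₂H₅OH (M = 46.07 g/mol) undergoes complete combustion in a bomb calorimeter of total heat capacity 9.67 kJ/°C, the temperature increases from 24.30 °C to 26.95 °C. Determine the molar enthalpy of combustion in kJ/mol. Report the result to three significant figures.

ΔT = 26.95 − 24.30 = 2.65 °C
q_cal = C_cal × ΔT = 9.67 × 2.65 = 25.6255 kJ
n = 0.88 / 46.07 = 0.01910 mol
q_rxn = −q_cal = -25.6255 kJ
ΔH = -25.6255 / 0.01910 = -1342 kJ/mol

ΔH = -1340 kJ/mol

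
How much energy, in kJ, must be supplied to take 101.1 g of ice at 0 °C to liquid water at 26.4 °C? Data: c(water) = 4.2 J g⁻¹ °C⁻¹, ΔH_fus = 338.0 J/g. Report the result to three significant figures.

q = 45.4 kJ

q1 (melt at 0 °C): 101.1 × 338.0 = 34172 J
q2 (heat water 0.0→26.4 °C): 101.1 × 4.2 × 26.4 = 11210 J
Total: 34172 + 11210 = 45382 J = 45.4 kJ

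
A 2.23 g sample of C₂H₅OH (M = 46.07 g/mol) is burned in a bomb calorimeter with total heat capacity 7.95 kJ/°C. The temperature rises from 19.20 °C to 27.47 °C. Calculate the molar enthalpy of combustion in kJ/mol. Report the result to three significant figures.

ΔT = 27.47 − 19.20 = 8.27 °C
q_cal = C_cal × ΔT = 7.95 × 8.27 = 65.7465 kJ
n = 2.23 / 46.07 = 0.04840 mol
q_rxn = −q_cal = -65.7465 kJ
ΔH = -65.7465 / 0.04840 = -1358 kJ/mol

ΔH = -1360 kJ/mol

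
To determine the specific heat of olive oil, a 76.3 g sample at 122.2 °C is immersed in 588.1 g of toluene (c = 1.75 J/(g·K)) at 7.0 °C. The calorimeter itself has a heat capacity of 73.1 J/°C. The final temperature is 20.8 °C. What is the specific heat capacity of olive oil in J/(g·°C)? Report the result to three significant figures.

c = 1.97 J/(g·°C)

q_gained = (588.1 × 1.75 + 73.1) × (20.8 − 7.0) = 15210 J
q_lost = 76.3 × c × (122.2 − 20.8) = 7736.82 c
Set equal: c = 15210 / 7736.82 = 1.97 J/(g·°C)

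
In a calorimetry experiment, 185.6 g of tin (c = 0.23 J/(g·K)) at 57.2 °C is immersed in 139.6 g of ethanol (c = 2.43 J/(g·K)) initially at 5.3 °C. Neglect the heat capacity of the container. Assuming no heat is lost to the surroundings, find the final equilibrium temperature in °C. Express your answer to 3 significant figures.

T_f = 11.1 °C

Heat lost by tin = heat gained by ethanol.
(185.6)(0.23)(57.2 − T) = (139.6)(2.43)(T − 5.3)
42.688 (57.2 − T) = 339.228 (T − 5.3)
2441.8 − 42.688 T = 339.228 T − 1797.9
4239.7 = 381.916 T
T = 11.10 °C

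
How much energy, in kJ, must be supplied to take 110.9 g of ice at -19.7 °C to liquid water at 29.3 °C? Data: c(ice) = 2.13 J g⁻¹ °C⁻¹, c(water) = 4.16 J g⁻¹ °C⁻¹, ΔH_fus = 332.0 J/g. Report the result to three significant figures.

q1 (heat ice -19.7→0.0 °C): 110.9 × 2.13 × 19.7 = 4653 J
q2 (melt at 0 °C): 110.9 × 332.0 = 36819 J
q3 (heat water 0.0→29.3 °C): 110.9 × 4.16 × 29.3 = 13517 J
Total: 4653 + 36819 + 13517 = 54989 J = 55.0 kJ

q = 55.0 kJ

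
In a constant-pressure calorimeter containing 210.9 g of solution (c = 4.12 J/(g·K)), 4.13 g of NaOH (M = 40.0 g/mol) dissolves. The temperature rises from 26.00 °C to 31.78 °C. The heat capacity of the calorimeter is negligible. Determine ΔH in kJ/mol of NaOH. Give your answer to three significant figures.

ΔH = -48.6 kJ/mol

|ΔT| = |31.78 − 26.00| = 5.78 °C
|q_surr| = (210.9 × 4.12) × 5.78 = 868.908 × 5.78 = 5022 J
n(NaOH) = 4.13 / 40.0 = 0.1033 mol
Temperature rose, so q_rxn = −|q_surr| = -5.022 kJ
ΔH = q_rxn / n = -48.62 kJ/mol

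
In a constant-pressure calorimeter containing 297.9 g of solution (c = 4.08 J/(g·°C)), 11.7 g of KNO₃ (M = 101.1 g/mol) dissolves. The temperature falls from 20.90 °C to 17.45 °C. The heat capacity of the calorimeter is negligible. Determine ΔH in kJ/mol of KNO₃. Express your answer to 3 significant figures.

|ΔT| = |17.45 − 20.90| = 3.45 °C
|q_surr| = (297.9 × 4.08) × 3.45 = 1215.432 × 3.45 = 4193 J
n(KNO₃) = 11.7 / 101.1 = 0.1157 mol
Temperature fell, so q_rxn = +|q_surr| = 4.193 kJ
ΔH = q_rxn / n = 36.24 kJ/mol

ΔH = 36.2 kJ/mol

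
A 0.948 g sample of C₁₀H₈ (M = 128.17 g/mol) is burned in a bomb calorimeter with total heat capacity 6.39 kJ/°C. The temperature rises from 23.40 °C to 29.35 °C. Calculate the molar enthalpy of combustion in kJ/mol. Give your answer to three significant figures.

ΔT = 29.35 − 23.40 = 5.95 °C
q_cal = C_cal × ΔT = 6.39 × 5.95 = 38.0205 kJ
n = 0.948 / 128.17 = 0.007396 mol
q_rxn = −q_cal = -38.0205 kJ
ΔH = -38.0205 / 0.007396 = -5141 kJ/mol

ΔH = -5140 kJ/mol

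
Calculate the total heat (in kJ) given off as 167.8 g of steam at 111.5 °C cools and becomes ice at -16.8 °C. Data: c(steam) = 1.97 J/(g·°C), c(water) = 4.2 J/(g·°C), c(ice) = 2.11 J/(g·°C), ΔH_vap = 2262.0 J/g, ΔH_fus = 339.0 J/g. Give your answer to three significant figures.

q1 (cool steam 111.5→100 °C): 167.8 × 1.97 × 11.5 = 3802 J
q2 (condense at 100 °C): 167.8 × 2262.0 = 379564 J
q3 (cool water 100→0 °C): 167.8 × 4.2 × 100.0 = 70476 J
q4 (freeze at 0 °C): 167.8 × 339.0 = 56884 J
q5 (cool ice 0→-16.8 °C): 167.8 × 2.11 × 16.8 = 5948 J
Total: 3802 + 379564 + 70476 + 56884 + 5948 = 516674 J = 517 kJ

q = 517 kJ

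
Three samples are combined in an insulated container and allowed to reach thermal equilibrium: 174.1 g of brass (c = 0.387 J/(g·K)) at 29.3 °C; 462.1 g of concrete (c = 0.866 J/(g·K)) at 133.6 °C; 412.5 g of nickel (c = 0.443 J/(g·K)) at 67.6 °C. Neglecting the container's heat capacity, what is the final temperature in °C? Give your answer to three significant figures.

Σ mᵢcᵢ(T − Tᵢ) = 0  ⇒  T = Σ mᵢcᵢTᵢ / Σ mᵢcᵢ
Σ mᵢcᵢ = 174.1×0.387 + 462.1×0.866 + 412.5×0.443 = 650.2928
Σ mᵢcᵢTᵢ = 67.3767×29.3 + 400.1786×133.6 + 182.7375×67.6 = 67791
T = 67791 / 650.2928 = 104.2 °C

T_f = 104 °C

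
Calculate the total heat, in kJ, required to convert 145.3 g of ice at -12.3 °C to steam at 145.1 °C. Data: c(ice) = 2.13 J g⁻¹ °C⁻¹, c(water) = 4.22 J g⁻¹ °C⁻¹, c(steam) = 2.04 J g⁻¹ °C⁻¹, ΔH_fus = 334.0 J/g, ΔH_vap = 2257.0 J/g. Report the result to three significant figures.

q = 455 kJ

q1 (heat ice -12.3→0.0 °C): 145.3 × 2.13 × 12.3 = 3807 J
q2 (melt at 0 °C): 145.3 × 334.0 = 48530 J
q3 (heat water 0.0→100.0 °C): 145.3 × 4.22 × 100.0 = 61317 J
q4 (vaporize at 100 °C): 145.3 × 2257.0 = 327942 J
q5 (heat steam 100.0→145.1 °C): 145.3 × 2.04 × 45.1 = 13368 J
Total: 3807 + 48530 + 61317 + 327942 + 13368 = 454964 J = 455 kJ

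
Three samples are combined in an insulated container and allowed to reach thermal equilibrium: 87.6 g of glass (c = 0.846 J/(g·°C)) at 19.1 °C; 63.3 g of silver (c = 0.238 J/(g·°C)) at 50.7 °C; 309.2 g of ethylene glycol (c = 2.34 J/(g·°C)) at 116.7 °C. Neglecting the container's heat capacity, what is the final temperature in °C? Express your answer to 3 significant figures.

T_f = 107 °C

Σ mᵢcᵢ(T − Tᵢ) = 0  ⇒  T = Σ mᵢcᵢTᵢ / Σ mᵢcᵢ
Σ mᵢcᵢ = 87.6×0.846 + 63.3×0.238 + 309.2×2.34 = 812.7030
Σ mᵢcᵢTᵢ = 74.1096×19.1 + 15.0654×50.7 + 723.528×116.7 = 86615
T = 86615 / 812.7030 = 106.6 °C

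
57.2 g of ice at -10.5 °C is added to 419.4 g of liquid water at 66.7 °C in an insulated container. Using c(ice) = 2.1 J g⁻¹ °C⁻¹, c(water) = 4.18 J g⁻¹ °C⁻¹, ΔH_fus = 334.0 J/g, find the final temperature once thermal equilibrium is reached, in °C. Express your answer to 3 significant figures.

Heat to bring ice to 0 °C and melt it: q₁ = 57.2×2.1×10.5 + 57.2×334.0 = 20366 J
Heat the water can supply cooling to 0 °C: 419.4×4.18×66.7 = 116931 J > q₁, so all ice melts.
Energy balance: 419.4×4.18×(66.7 − T) = 20366 + 57.2×4.18×(T − 0)
1753.092(66.7 − T) = 20366 + 239.096 T
116931 − 20366 = 1992.188 T
T = 96565 / 1992.188 = 48.47 °C

T_f = 48.5 °C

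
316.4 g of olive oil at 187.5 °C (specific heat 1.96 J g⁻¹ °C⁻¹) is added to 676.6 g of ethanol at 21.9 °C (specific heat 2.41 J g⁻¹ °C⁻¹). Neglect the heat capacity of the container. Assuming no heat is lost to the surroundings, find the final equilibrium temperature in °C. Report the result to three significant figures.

Heat lost by olive oil = heat gained by ethanol.
(316.4)(1.96)(187.5 − T) = (676.6)(2.41)(T − 21.9)
620.144 (187.5 − T) = 1630.606 (T − 21.9)
116280 − 620.144 T = 1630.606 T − 35710
151990 = 2250.750 T
T = 67.53 °C

T_f = 67.5 °C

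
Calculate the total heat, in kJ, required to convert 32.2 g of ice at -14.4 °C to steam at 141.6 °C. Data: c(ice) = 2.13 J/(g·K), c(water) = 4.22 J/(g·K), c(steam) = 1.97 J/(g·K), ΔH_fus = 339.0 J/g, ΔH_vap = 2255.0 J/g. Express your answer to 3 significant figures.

q = 101 kJ

q1 (heat ice -14.4→0.0 °C): 32.2 × 2.13 × 14.4 = 988 J
q2 (melt at 0 °C): 32.2 × 339.0 = 10916 J
q3 (heat water 0.0→100.0 °C): 32.2 × 4.22 × 100.0 = 13588 J
q4 (vaporize at 100 °C): 32.2 × 2255.0 = 72611 J
q5 (heat steam 100.0→141.6 °C): 32.2 × 1.97 × 41.6 = 2639 J
Total: 988 + 10916 + 13588 + 72611 + 2639 = 100742 J = 101 kJ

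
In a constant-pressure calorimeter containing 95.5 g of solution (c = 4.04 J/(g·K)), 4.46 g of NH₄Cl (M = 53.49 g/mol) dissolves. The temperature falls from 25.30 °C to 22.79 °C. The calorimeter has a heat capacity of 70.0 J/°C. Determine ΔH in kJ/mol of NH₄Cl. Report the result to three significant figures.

ΔH = 13.7 kJ/mol

|ΔT| = |22.79 − 25.30| = 2.51 °C
|q_surr| = (95.5 × 4.04 + 70.0) × 2.51 = 455.82 × 2.51 = 1144 J
n(NH₄Cl) = 4.46 / 53.49 = 0.08338 mol
Temperature fell, so q_rxn = +|q_surr| = 1.144 kJ
ΔH = q_rxn / n = 13.72 kJ/mol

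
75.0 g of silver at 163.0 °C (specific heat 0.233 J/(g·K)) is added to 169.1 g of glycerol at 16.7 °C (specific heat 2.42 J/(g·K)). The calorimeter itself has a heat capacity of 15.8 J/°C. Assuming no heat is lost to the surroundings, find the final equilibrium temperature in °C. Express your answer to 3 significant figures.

Heat lost by silver = heat gained by glycerol + calorimeter.
(75.0)(0.233)(163.0 − T) = [(169.1)(2.42) + 15.8](T − 16.7)
17.475 (163.0 − T) = 425.022 (T − 16.7)
2848.4 − 17.475 T = 425.022 T − 7097.9
9946.3 = 442.497 T
T = 22.48 °C

T_f = 22.5 °C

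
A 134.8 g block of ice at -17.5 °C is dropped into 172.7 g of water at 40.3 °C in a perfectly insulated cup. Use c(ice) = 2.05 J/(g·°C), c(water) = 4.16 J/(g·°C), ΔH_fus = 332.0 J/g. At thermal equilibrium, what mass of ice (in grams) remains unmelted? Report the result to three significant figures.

m_ice remaining = 62.2 g

Heat to warm all ice to 0 °C: 134.8×2.05×17.5 = 4836.0 J
Heat released by water cooling to 0 °C: 172.7×4.16×40.3 = 28953 J
28953 J < 4836.0 + 134.8×332.0 = 49589.6 J, so not all ice melts; final T = 0 °C.
Heat left for melting: 28953 − 4836.0 = 24117.0 J
Mass melted = 24117.0 / 332.0 = 72.64 g
Ice remaining = 134.8 − 72.64 = 62.16 g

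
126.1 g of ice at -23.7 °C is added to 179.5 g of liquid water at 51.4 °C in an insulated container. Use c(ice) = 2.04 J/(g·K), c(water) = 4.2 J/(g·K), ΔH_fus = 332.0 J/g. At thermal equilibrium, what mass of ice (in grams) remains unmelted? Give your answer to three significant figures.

m_ice remaining = 27.7 g

Heat to warm all ice to 0 °C: 126.1×2.04×23.7 = 6096.68 J
Heat released by water cooling to 0 °C: 179.5×4.2×51.4 = 38750.5 J
38750.5 J < 6096.68 + 126.1×332.0 = 47961.88 J, so not all ice melts; final T = 0 °C.
Heat left for melting: 38750.5 − 6096.68 = 32653.82 J
Mass melted = 32653.82 / 332.0 = 98.355 g
Ice remaining = 126.1 − 98.355 = 27.745 g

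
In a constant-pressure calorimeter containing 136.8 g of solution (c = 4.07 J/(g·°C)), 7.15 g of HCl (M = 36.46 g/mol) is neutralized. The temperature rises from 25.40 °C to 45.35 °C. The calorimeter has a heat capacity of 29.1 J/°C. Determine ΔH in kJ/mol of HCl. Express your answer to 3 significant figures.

ΔH = -59.6 kJ/mol

|ΔT| = |45.35 − 25.40| = 19.95 °C
|q_surr| = (136.8 × 4.07 + 29.1) × 19.95 = 585.876 × 19.95 = 11690 J
n(HCl) = 7.15 / 36.46 = 0.1961 mol
Temperature rose, so q_rxn = −|q_surr| = -11.69 kJ
ΔH = q_rxn / n = -59.61 kJ/mol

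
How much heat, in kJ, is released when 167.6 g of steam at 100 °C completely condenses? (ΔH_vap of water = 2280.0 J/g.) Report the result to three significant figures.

q = 382 kJ

q = m × ΔH_vap = 167.6 × 2280.0 = 382100 J = 382 kJ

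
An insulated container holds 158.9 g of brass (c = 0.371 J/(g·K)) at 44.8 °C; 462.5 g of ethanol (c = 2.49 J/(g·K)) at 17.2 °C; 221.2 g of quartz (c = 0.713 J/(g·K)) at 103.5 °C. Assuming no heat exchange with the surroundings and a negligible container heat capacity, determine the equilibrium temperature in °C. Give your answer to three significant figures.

Σ mᵢcᵢ(T − Tᵢ) = 0  ⇒  T = Σ mᵢcᵢTᵢ / Σ mᵢcᵢ
Σ mᵢcᵢ = 158.9×0.371 + 462.5×2.49 + 221.2×0.713 = 1368.2925
Σ mᵢcᵢTᵢ = 58.9519×44.8 + 1151.625×17.2 + 157.7156×103.5 = 38773
T = 38773 / 1368.2925 = 28.34 °C

T_f = 28.3 °C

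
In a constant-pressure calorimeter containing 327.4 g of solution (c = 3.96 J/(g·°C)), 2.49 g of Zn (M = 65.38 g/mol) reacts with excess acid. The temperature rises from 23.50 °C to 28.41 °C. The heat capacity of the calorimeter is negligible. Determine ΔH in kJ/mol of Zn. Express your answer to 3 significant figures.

ΔH = -167 kJ/mol

|ΔT| = |28.41 − 23.50| = 4.91 °C
|q_surr| = (327.4 × 3.96) × 4.91 = 1296.504 × 4.91 = 6366 J
n(Zn) = 2.49 / 65.38 = 0.03809 mol
Temperature rose, so q_rxn = −|q_surr| = -6.366 kJ
ΔH = q_rxn / n = -167.1 kJ/mol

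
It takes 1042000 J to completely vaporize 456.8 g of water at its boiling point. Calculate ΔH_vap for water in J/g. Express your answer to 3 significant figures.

ΔH_vap = 2280 J/g

ΔH_vap = q / m = 1042000 / 456.8 = 2280 J/g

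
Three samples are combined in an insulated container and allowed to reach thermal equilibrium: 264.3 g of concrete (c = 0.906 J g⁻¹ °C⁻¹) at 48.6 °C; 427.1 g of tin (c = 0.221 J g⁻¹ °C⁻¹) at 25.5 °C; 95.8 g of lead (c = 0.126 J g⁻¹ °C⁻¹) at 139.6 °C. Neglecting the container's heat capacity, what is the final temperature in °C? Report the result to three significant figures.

Σ mᵢcᵢ(T − Tᵢ) = 0  ⇒  T = Σ mᵢcᵢTᵢ / Σ mᵢcᵢ
Σ mᵢcᵢ = 264.3×0.906 + 427.1×0.221 + 95.8×0.126 = 345.9157
Σ mᵢcᵢTᵢ = 239.4558×48.6 + 94.3891×25.5 + 12.0708×139.6 = 15730
T = 15730 / 345.9157 = 45.47 °C

T_f = 45.5 °C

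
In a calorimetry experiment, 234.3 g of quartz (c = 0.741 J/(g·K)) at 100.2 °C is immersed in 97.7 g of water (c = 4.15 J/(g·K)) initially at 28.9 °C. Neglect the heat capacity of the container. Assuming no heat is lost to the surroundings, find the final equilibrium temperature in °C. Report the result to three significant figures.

T_f = 50.3 °C

Heat lost by quartz = heat gained by water.
(234.3)(0.741)(100.2 − T) = (97.7)(4.15)(T − 28.9)
173.6163 (100.2 − T) = 405.455 (T − 28.9)
17396 − 173.6163 T = 405.455 T − 11718
29114 = 579.0713 T
T = 50.28 °C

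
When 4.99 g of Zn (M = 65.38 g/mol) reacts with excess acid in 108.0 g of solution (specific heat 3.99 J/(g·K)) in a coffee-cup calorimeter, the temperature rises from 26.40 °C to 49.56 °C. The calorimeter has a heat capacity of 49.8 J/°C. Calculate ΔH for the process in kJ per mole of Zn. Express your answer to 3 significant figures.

|ΔT| = |49.56 − 26.40| = 23.16 °C
|q_surr| = (108.0 × 3.99 + 49.8) × 23.16 = 480.72 × 23.16 = 11130 J
n(Zn) = 4.99 / 65.38 = 0.07632 mol
Temperature rose, so q_rxn = −|q_surr| = -11.13 kJ
ΔH = q_rxn / n = -145.8 kJ/mol

ΔH = -146 kJ/mol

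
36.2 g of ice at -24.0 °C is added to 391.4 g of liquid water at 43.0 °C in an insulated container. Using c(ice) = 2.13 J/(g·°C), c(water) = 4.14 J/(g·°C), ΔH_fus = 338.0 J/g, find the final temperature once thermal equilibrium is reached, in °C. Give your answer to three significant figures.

T_f = 31.4 °C

Heat to bring ice to 0 °C and melt it: q₁ = 36.2×2.13×24.0 + 36.2×338.0 = 14086 J
Heat the water can supply cooling to 0 °C: 391.4×4.14×43.0 = 69677.0 J > q₁, so all ice melts.
Energy balance: 391.4×4.14×(43.0 − T) = 14086 + 36.2×4.14×(T − 0)
1620.396(43.0 − T) = 14086 + 149.868 T
69677.0 − 14086 = 1770.264 T
T = 55591.0 / 1770.264 = 31.40 °C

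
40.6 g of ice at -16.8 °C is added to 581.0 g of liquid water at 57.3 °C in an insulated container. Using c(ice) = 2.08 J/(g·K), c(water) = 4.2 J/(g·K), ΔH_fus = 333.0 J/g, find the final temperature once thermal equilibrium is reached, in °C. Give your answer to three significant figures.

Heat to bring ice to 0 °C and melt it: q₁ = 40.6×2.08×16.8 + 40.6×333.0 = 14939 J
Heat the water can supply cooling to 0 °C: 581.0×4.2×57.3 = 139823 J > q₁, so all ice melts.
Energy balance: 581.0×4.2×(57.3 − T) = 14939 + 40.6×4.2×(T − 0)
2440.2(57.3 − T) = 14939 + 170.52 T
139823 − 14939 = 2610.72 T
T = 124884 / 2610.72 = 47.84 °C

T_f = 47.8 °C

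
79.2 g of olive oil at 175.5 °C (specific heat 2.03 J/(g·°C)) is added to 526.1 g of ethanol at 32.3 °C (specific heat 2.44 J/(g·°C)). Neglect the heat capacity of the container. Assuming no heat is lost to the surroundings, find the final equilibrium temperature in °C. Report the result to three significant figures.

T_f = 48.2 °C

Heat lost by olive oil = heat gained by ethanol.
(79.2)(2.03)(175.5 − T) = (526.1)(2.44)(T − 32.3)
160.776 (175.5 − T) = 1283.684 (T − 32.3)
28216 − 160.776 T = 1283.684 T − 41463
69679 = 1444.460 T
T = 48.24 °C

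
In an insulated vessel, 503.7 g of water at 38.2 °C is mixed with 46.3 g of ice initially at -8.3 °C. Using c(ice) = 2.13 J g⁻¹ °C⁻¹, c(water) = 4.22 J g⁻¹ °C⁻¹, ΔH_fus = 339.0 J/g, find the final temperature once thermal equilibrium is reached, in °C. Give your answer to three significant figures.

Heat to bring ice to 0 °C and melt it: q₁ = 46.3×2.13×8.3 + 46.3×339.0 = 16514 J
Heat the water can supply cooling to 0 °C: 503.7×4.22×38.2 = 81198.5 J > q₁, so all ice melts.
Energy balance: 503.7×4.22×(38.2 − T) = 16514 + 46.3×4.22×(T − 0)
2125.614(38.2 − T) = 16514 + 195.386 T
81198.5 − 16514 = 2321.000 T
T = 64684.5 / 2321.000 = 27.87 °C

T_f = 27.9 °C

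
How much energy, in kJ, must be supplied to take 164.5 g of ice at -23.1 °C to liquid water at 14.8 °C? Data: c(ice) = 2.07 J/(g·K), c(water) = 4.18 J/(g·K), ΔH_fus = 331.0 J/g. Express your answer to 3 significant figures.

q = 72.5 kJ

q1 (heat ice -23.1→0.0 °C): 164.5 × 2.07 × 23.1 = 7866 J
q2 (melt at 0 °C): 164.5 × 331.0 = 54450 J
q3 (heat water 0.0→14.8 °C): 164.5 × 4.18 × 14.8 = 10177 J
Total: 7866 + 54450 + 10177 = 72493 J = 72.5 kJ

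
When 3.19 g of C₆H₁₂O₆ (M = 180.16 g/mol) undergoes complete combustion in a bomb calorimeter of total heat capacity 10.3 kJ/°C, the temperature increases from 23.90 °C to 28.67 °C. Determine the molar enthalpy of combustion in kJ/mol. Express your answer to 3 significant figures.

ΔT = 28.67 − 23.90 = 4.77 °C
q_cal = C_cal × ΔT = 10.3 × 4.77 = 49.131 kJ
n = 3.19 / 180.16 = 0.01771 mol
q_rxn = −q_cal = -49.131 kJ
ΔH = -49.131 / 0.01771 = -2774 kJ/mol

ΔH = -2770 kJ/mol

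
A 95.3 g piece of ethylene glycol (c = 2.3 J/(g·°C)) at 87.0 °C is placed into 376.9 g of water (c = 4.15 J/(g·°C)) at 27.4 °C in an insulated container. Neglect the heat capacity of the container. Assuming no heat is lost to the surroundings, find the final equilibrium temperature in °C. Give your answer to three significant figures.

T_f = 34.7 °C

Heat lost by ethylene glycol = heat gained by water.
(95.3)(2.3)(87.0 − T) = (376.9)(4.15)(T − 27.4)
219.19 (87.0 − T) = 1564.135 (T − 27.4)
19070 − 219.19 T = 1564.135 T − 42857
61927 = 1783.325 T
T = 34.73 °C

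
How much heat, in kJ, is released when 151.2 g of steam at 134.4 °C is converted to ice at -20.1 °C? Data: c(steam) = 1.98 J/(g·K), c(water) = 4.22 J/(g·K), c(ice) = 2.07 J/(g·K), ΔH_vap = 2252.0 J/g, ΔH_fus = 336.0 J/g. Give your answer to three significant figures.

q = 472 kJ

q1 (cool steam 134.4→100 °C): 151.2 × 1.98 × 34.4 = 10299 J
q2 (condense at 100 °C): 151.2 × 2252.0 = 340502 J
q3 (cool water 100→0 °C): 151.2 × 4.22 × 100.0 = 63806 J
q4 (freeze at 0 °C): 151.2 × 336.0 = 50803 J
q5 (cool ice 0→-20.1 °C): 151.2 × 2.07 × 20.1 = 6291 J
Total: 10299 + 340502 + 63806 + 50803 + 6291 = 471701 J = 472 kJ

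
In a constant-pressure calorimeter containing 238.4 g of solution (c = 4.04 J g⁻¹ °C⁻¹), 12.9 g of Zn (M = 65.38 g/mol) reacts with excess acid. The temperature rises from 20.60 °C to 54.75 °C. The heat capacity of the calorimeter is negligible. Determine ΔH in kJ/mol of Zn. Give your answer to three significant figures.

ΔH = -167 kJ/mol

|ΔT| = |54.75 − 20.60| = 34.15 °C
|q_surr| = (238.4 × 4.04) × 34.15 = 963.136 × 34.15 = 32890 J
n(Zn) = 12.9 / 65.38 = 0.1973 mol
Temperature rose, so q_rxn = −|q_surr| = -32.89 kJ
ΔH = q_rxn / n = -166.7 kJ/mol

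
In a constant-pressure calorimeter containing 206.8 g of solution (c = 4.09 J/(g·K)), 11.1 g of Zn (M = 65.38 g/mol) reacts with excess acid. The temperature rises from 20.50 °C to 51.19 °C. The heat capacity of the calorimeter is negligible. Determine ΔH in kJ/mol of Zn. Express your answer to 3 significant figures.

ΔH = -153 kJ/mol

|ΔT| = |51.19 − 20.50| = 30.69 °C
|q_surr| = (206.8 × 4.09) × 30.69 = 845.812 × 30.69 = 25960 J
n(Zn) = 11.1 / 65.38 = 0.1698 mol
Temperature rose, so q_rxn = −|q_surr| = -25.96 kJ
ΔH = q_rxn / n = -152.9 kJ/mol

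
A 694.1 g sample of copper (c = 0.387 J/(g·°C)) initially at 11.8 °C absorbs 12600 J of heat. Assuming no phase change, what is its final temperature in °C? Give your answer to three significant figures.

ΔT = q / (m c) = 12600 / (694.1 × 0.387) = 46.91 °C
T_f = 11.8 + 46.91 = 58.71 °C

T_f = 58.7 °C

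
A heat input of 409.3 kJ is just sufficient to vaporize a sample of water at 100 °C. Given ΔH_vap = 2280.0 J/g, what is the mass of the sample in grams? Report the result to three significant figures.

m = q / ΔH_vap = 409300 J / 2280.0 J/g = 180 g

m = 180 g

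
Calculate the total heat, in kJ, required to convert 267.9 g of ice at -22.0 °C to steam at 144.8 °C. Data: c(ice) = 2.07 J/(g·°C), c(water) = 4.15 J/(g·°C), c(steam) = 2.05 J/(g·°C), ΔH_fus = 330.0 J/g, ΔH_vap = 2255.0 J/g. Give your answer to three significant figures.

q1 (heat ice -22.0→0.0 °C): 267.9 × 2.07 × 22.0 = 12200 J
q2 (melt at 0 °C): 267.9 × 330.0 = 88407 J
q3 (heat water 0.0→100.0 °C): 267.9 × 4.15 × 100.0 = 111179 J
q4 (vaporize at 100 °C): 267.9 × 2255.0 = 604115 J
q5 (heat steam 100.0→144.8 °C): 267.9 × 2.05 × 44.8 = 24604 J
Total: 12200 + 88407 + 111179 + 604115 + 24604 = 840505 J = 841 kJ

q = 841 kJ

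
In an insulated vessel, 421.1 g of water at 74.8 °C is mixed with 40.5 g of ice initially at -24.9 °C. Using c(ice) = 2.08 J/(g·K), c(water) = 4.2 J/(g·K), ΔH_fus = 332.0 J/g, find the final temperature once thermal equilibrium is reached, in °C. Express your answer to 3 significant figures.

T_f = 60.2 °C

Heat to bring ice to 0 °C and melt it: q₁ = 40.5×2.08×24.9 + 40.5×332.0 = 15544 J
Heat the water can supply cooling to 0 °C: 421.1×4.2×74.8 = 132293 J > q₁, so all ice melts.
Energy balance: 421.1×4.2×(74.8 − T) = 15544 + 40.5×4.2×(T − 0)
1768.62(74.8 − T) = 15544 + 170.1 T
132293 − 15544 = 1938.72 T
T = 116749 / 1938.72 = 60.22 °C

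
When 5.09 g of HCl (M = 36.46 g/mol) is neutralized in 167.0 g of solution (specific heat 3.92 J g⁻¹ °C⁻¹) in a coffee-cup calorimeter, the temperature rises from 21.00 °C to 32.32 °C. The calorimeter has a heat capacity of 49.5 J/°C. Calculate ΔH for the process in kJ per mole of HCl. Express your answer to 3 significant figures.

|ΔT| = |32.32 − 21.00| = 11.32 °C
|q_surr| = (167.0 × 3.92 + 49.5) × 11.32 = 704.14 × 11.32 = 7971 J
n(HCl) = 5.09 / 36.46 = 0.1396 mol
Temperature rose, so q_rxn = −|q_surr| = -7.971 kJ
ΔH = q_rxn / n = -57.10 kJ/mol

ΔH = -57.1 kJ/mol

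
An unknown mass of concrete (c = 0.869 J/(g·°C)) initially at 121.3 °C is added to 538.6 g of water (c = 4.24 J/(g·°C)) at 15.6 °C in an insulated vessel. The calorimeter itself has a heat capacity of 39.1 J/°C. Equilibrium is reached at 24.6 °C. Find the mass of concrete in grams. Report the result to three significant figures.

q_gained = (538.6 × 4.24 + 39.1) × (24.6 − 15.6) = 20900 J
q_lost = m × 0.869 × (121.3 − 24.6) = 84.0323 m
m = 20900 / 84.0323 = 249 g

m = 249 g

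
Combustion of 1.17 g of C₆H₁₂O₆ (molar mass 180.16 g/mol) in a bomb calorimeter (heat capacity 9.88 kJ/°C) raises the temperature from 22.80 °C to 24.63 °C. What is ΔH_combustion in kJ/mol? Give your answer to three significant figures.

ΔH = -2780 kJ/mol

ΔT = 24.63 − 22.80 = 1.83 °C
q_cal = C_cal × ΔT = 9.88 × 1.83 = 18.0804 kJ
n = 1.17 / 180.16 = 0.006494 mol
q_rxn = −q_cal = -18.0804 kJ
ΔH = -18.0804 / 0.006494 = -2784 kJ/mol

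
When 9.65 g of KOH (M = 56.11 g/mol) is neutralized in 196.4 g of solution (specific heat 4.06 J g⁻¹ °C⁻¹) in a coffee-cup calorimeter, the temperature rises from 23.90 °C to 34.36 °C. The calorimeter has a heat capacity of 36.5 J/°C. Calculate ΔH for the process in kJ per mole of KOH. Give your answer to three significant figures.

ΔH = -50.7 kJ/mol

|ΔT| = |34.36 − 23.90| = 10.46 °C
|q_surr| = (196.4 × 4.06 + 36.5) × 10.46 = 833.884 × 10.46 = 8722 J
n(KOH) = 9.65 / 56.11 = 0.1720 mol
Temperature rose, so q_rxn = −|q_surr| = -8.722 kJ
ΔH = q_rxn / n = -50.71 kJ/mol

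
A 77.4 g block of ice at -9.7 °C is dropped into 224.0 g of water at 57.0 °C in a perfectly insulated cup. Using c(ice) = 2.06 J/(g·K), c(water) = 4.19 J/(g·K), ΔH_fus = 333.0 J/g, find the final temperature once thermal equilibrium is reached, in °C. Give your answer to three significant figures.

T_f = 20.7 °C

Heat to bring ice to 0 °C and melt it: q₁ = 77.4×2.06×9.7 + 77.4×333.0 = 27321 J
Heat the water can supply cooling to 0 °C: 224.0×4.19×57.0 = 53497.9 J > q₁, so all ice melts.
Energy balance: 224.0×4.19×(57.0 − T) = 27321 + 77.4×4.19×(T − 0)
938.56(57.0 − T) = 27321 + 324.306 T
53497.9 − 27321 = 1262.866 T
T = 26176.9 / 1262.866 = 20.73 °C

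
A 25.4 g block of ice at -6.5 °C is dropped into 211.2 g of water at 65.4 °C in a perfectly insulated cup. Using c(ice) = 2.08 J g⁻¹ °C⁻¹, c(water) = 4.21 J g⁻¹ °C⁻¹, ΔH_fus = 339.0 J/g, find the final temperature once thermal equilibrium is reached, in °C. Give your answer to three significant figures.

T_f = 49.4 °C

Heat to bring ice to 0 °C and melt it: q₁ = 25.4×2.08×6.5 + 25.4×339.0 = 8954.0 J
Heat the water can supply cooling to 0 °C: 211.2×4.21×65.4 = 58150.5 J > q₁, so all ice melts.
Energy balance: 211.2×4.21×(65.4 − T) = 8954.0 + 25.4×4.21×(T − 0)
889.152(65.4 − T) = 8954.0 + 106.934 T
58150.5 − 8954.0 = 996.086 T
T = 49196.5 / 996.086 = 49.39 °C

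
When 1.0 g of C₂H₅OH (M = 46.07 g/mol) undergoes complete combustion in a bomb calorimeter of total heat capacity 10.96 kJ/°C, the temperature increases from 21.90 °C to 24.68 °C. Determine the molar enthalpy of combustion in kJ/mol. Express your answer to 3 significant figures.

ΔT = 24.68 − 21.90 = 2.78 °C
q_cal = C_cal × ΔT = 10.96 × 2.78 = 30.4688 kJ
n = 1.0 / 46.07 = 0.02171 mol
q_rxn = −q_cal = -30.4688 kJ
ΔH = -30.4688 / 0.02171 = -1403 kJ/mol

ΔH = -1400 kJ/mol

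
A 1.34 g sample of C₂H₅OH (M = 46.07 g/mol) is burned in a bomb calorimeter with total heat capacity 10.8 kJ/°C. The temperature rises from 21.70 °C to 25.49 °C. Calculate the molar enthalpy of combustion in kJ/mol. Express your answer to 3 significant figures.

ΔH = -1410 kJ/mol

ΔT = 25.49 − 21.70 = 3.79 °C
q_cal = C_cal × ΔT = 10.8 × 3.79 = 40.932 kJ
n = 1.34 / 46.07 = 0.02909 mol
q_rxn = −q_cal = -40.932 kJ
ΔH = -40.932 / 0.02909 = -1407 kJ/mol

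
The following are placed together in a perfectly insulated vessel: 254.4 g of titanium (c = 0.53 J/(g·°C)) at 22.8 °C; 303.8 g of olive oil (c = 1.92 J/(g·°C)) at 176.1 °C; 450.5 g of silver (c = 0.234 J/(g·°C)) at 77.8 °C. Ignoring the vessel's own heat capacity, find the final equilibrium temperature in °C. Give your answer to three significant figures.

Σ mᵢcᵢ(T − Tᵢ) = 0  ⇒  T = Σ mᵢcᵢTᵢ / Σ mᵢcᵢ
Σ mᵢcᵢ = 254.4×0.53 + 303.8×1.92 + 450.5×0.234 = 823.545
Σ mᵢcᵢTᵢ = 134.832×22.8 + 583.296×176.1 + 105.417×77.8 = 113990
T = 113990 / 823.545 = 138.4 °C

T_f = 138 °C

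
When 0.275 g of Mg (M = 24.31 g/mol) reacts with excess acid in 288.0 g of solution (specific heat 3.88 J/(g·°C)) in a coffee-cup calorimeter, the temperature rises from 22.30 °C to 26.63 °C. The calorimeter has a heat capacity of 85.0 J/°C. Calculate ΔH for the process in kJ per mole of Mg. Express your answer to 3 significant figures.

ΔH = -460 kJ/mol

|ΔT| = |26.63 − 22.30| = 4.33 °C
|q_surr| = (288.0 × 3.88 + 85.0) × 4.33 = 1202.44 × 4.33 = 5207 J
n(Mg) = 0.275 / 24.31 = 0.01131 mol
Temperature rose, so q_rxn = −|q_surr| = -5.207 kJ
ΔH = q_rxn / n = -460.4 kJ/mol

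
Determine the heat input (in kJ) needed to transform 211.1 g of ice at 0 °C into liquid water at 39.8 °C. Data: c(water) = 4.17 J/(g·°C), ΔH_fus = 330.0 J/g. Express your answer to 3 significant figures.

q1 (melt at 0 °C): 211.1 × 330.0 = 69663 J
q2 (heat water 0.0→39.8 °C): 211.1 × 4.17 × 39.8 = 35035 J
Total: 69663 + 35035 = 104698 J = 105 kJ

q = 105 kJ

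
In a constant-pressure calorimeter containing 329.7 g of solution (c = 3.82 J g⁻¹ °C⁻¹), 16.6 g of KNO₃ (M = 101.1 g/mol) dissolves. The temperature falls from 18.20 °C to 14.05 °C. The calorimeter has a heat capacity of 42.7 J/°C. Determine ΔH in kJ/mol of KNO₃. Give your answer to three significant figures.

ΔH = 32.9 kJ/mol

|ΔT| = |14.05 − 18.20| = 4.15 °C
|q_surr| = (329.7 × 3.82 + 42.7) × 4.15 = 1302.154 × 4.15 = 5404 J
n(KNO₃) = 16.6 / 101.1 = 0.1642 mol
Temperature fell, so q_rxn = +|q_surr| = 5.404 kJ
ΔH = q_rxn / n = 32.91 kJ/mol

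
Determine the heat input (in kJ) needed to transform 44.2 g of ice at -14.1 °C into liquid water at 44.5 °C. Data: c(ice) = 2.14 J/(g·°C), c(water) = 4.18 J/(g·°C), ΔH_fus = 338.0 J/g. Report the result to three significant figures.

q = 24.5 kJ

q1 (heat ice -14.1→0.0 °C): 44.2 × 2.14 × 14.1 = 1334 J
q2 (melt at 0 °C): 44.2 × 338.0 = 14940 J
q3 (heat water 0.0→44.5 °C): 44.2 × 4.18 × 44.5 = 8222 J
Total: 1334 + 14940 + 8222 = 24496 J = 24.5 kJ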